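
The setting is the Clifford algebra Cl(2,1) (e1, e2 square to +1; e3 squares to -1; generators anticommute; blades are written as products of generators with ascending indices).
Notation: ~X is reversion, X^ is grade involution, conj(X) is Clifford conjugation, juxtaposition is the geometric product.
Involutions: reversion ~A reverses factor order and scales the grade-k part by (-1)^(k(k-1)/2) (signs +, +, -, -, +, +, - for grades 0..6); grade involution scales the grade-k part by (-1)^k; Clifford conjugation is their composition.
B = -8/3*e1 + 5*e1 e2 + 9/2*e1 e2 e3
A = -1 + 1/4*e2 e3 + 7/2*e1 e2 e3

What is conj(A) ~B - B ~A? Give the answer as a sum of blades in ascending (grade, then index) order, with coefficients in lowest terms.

first term: -63/4 + 91/24*e1 + 35/2*e3 + 5*e1 e2 - 5/4*e1 e3 - 28/3*e2 e3 + 31/6*e1 e2 e3
second term: -63/4 + 37/24*e1 + 35/2*e3 - 5*e1 e2 - 5/4*e1 e3 + 28/3*e2 e3 - 23/6*e1 e2 e3
Answer: 9/4*e1 + 10*e1 e2 - 56/3*e2 e3 + 9*e1 e2 e3


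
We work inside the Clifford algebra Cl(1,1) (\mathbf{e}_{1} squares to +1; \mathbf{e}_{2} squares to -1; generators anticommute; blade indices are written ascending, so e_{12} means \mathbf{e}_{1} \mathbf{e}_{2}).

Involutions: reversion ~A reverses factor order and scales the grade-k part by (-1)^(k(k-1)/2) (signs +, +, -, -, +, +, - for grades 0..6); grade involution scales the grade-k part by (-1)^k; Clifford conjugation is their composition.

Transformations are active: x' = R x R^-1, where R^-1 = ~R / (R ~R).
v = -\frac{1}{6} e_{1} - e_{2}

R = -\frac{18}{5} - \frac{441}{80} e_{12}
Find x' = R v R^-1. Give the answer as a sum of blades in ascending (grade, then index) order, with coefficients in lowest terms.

~R = -\frac{18}{5} + \frac{441}{80} e_{12}, and R ~R = -\frac{111537}{6400}, so R^-1 = ~R / (-\frac{111537}{6400}).
R v = -\frac{393}{80} e_{1} + \frac{429}{160} e_{2}
Answer: -\frac{15391}{8262} e_{1} + \frac{8707}{4131} e_{2}


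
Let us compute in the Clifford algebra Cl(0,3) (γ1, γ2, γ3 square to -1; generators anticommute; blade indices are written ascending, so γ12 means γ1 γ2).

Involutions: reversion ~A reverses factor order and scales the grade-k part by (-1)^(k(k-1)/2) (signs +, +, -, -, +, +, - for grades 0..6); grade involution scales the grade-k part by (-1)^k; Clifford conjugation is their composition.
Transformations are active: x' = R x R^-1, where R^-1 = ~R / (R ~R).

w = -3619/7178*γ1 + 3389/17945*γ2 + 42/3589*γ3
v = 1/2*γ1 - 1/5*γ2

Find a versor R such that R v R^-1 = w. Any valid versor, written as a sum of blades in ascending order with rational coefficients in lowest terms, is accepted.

Equal squares first: v^2 = w^2 = -29/100. Then v + w = -15/3589*γ1 - 40/3589*γ2 + 42/3589*γ3 is a versor taking v to w, provided it is invertible.
Answer: -15/3589*γ1 - 40/3589*γ2 + 42/3589*γ3


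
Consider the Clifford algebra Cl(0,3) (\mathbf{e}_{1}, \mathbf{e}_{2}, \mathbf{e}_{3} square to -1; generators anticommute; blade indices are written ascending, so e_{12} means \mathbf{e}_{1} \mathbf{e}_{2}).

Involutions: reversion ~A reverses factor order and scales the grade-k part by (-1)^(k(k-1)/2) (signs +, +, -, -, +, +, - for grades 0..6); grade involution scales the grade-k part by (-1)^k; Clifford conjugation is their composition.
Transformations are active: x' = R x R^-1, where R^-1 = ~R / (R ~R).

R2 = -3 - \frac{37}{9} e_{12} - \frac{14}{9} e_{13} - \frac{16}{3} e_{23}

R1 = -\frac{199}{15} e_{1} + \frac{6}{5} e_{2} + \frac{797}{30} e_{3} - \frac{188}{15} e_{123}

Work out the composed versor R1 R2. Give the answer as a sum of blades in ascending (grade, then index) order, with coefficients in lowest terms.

Distribute over the terms of R1 (each basis-blade product reordered to ascending indices, repeated generators contracted through their squares):
(-\frac{199}{15} e_{1}) R2 = \frac{199}{5} e_{1} - \frac{7363}{135} e_{2} - \frac{2786}{135} e_{3} + \frac{3184}{45} e_{123}
(\frac{6}{5} e_{2}) R2 = -\frac{74}{15} e_{1} - \frac{18}{5} e_{2} + \frac{32}{5} e_{3} + \frac{28}{15} e_{123}
(\frac{797}{30} e_{3}) R2 = -\frac{5579}{135} e_{1} - \frac{6376}{45} e_{2} - \frac{797}{10} e_{3} - \frac{29489}{270} e_{123}
(-\frac{188}{15} e_{123}) R2 = -\frac{3008}{45} e_{1} + \frac{2632}{135} e_{2} - \frac{6956}{135} e_{3} + \frac{188}{5} e_{123}
Summing the partial products and collecting blades:
Answer: -\frac{9896}{135} e_{1} - \frac{541}{3} e_{2} - \frac{7855}{54} e_{3} + \frac{271}{270} e_{123}


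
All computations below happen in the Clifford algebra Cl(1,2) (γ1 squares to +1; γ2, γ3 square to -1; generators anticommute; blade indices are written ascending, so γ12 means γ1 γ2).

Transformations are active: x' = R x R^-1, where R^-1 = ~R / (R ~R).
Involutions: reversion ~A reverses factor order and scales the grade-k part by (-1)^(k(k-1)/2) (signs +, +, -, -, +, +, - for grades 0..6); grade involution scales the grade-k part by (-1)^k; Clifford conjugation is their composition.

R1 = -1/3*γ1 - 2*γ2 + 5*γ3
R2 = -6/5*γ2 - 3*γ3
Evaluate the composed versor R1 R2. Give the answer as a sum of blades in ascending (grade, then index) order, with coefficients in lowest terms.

Distribute over the terms of R2 (each basis-blade product reordered to ascending indices, repeated generators contracted through their squares):
R1 (-6/5*γ2) = -12/5 + 2/5*γ12 + 6*γ23
R1 (-3*γ3) = 15 + γ13 + 6*γ23
Summing the partial products and collecting blades:
Answer: 63/5 + 2/5*γ12 + γ13 + 12*γ23


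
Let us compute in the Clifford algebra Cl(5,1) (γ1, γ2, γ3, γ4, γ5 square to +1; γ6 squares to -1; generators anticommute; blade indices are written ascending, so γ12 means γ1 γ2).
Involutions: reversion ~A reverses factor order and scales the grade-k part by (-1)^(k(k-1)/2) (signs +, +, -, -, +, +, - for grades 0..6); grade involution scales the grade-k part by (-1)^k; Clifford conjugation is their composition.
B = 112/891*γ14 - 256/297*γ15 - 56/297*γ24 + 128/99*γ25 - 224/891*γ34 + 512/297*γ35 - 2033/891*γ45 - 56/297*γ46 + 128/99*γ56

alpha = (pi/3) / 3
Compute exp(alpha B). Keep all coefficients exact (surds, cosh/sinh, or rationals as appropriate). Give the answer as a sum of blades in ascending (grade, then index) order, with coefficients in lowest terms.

B^2 term by term: the squares give (112/891)^2*(γ14)^2 + (-256/297)^2*(γ15)^2 + (-56/297)^2*(γ24)^2 + (128/99)^2*(γ25)^2 + (-224/891)^2*(γ34)^2 + (512/297)^2*(γ35)^2 + (-2033/891)^2*(γ45)^2 + (-56/297)^2*(γ46)^2 + (128/99)^2*(γ56)^2 = 12544/793881*(-1) + 65536/88209*(-1) + 3136/88209*(-1) + 16384/9801*(-1) + 50176/793881*(-1) + 262144/88209*(-1) + 4133089/793881*(-1) + 3136/88209*(+1) + 16384/9801*(+1) = -9 (each basis 2-blade squares to minus the product of its generators' squares); cross terms between blades sharing an index anticommute and cancel; the commuting (index-disjoint) pairs give grade-4 terms 2*c*c'*(blade product), which cancel blade by blade — γ1245: -28672/88209 + 28672/88209 = 0; γ1345: -114688/264627 + 114688/264627 = 0; γ1456: 28672/88209 - 28672/88209 = 0; γ2345: 57344/88209 - 57344/88209 = 0; γ2456: -14336/29403 + 14336/29403 = 0; γ3456: -57344/88209 + 57344/88209 = 0 — confirming B is simple. So B^2 = -9.
B^2 = -9 — circular case — the even/odd split gives cos and sin: l = 3, alpha*l = pi/3, so exp(alpha B) = cos(pi/3) + (sin(pi/3)/3)*B = 1/2 + (sqrt(3)/6)*B.
Answer: 1/2 + 56*sqrt(3)/2673*γ14 - 128*sqrt(3)/891*γ15 - 28*sqrt(3)/891*γ24 + 64*sqrt(3)/297*γ25 - 112*sqrt(3)/2673*γ34 + 256*sqrt(3)/891*γ35 - 2033*sqrt(3)/5346*γ45 - 28*sqrt(3)/891*γ46 + 64*sqrt(3)/297*γ56


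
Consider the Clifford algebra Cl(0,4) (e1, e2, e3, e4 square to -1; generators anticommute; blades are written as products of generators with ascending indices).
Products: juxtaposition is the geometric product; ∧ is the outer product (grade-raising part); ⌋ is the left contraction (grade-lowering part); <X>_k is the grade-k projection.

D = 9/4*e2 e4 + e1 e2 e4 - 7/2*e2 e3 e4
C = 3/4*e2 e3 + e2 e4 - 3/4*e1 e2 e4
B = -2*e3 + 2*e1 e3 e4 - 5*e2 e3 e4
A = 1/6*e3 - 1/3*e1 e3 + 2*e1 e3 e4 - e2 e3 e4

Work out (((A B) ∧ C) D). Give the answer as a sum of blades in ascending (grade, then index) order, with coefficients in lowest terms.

step 1: 28/3 - 2/3*e1 + 2/3*e4 + 8*e1 e2 - 11/3*e1 e4 + 7/6*e2 e4 + 5/3*e1 e2 e4
step 2: 7*e2 e3 + 28/3*e2 e4 - 1/2*e1 e2 e3 - 23/3*e1 e2 e4 + 1/2*e2 e3 e4 - 11/4*e1 e2 e3 e4
step 3: -365/12 + 421/24*e1 - 823/24*e3 + 49/2*e4 + 967/48*e1 e3 - 7/4*e1 e4 + 65/4*e3 e4 + 47/8*e1 e3 e4
Answer: -365/12 + 421/24*e1 - 823/24*e3 + 49/2*e4 + 967/48*e1 e3 - 7/4*e1 e4 + 65/4*e3 e4 + 47/8*e1 e3 e4


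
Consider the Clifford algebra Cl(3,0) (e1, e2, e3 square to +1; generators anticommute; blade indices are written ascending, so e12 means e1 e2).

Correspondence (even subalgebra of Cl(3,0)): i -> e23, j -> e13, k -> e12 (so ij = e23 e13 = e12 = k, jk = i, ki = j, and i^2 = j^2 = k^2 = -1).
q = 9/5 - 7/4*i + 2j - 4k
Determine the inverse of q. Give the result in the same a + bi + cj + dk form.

In blades: q = 9/5 - 4*e12 + 2*e13 - 7/4*e23.
With qbar = 9/5 + 4*e12 - 2*e13 + 7/4*e23 (scalar fixed, mapped units negated), q qbar = 10521/400 (the sum of squared coefficients), so q^-1 = qbar / (10521/400) = 80/1169 + 1600/10521*e12 - 800/10521*e13 + 100/1503*e23; translating back:
Answer: 80/1169 + 100/1503*i - 800/10521*j + 1600/10521*k


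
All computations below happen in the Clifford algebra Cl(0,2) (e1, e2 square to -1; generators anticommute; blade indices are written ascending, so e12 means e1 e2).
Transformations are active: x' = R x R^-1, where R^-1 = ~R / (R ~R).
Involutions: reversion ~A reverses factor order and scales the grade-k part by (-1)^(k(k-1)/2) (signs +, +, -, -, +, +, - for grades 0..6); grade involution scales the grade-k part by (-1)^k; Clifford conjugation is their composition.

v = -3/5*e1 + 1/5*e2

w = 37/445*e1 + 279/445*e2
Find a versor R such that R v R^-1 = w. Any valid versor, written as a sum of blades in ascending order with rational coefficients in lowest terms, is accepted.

Equal squares first: v^2 = w^2 = -2/5. Then v + w = -46/89*e1 + 368/445*e2 is a versor taking v to w, provided it is invertible.
Answer: -46/89*e1 + 368/445*e2


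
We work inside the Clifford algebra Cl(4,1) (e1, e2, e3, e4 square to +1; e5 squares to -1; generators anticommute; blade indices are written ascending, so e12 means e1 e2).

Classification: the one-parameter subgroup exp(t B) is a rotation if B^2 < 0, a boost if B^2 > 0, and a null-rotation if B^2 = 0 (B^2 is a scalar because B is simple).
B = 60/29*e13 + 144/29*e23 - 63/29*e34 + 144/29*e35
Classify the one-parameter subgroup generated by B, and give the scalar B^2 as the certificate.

B^2 term by term: the squares give (60/29)^2*(e13)^2 + (144/29)^2*(e23)^2 + (-63/29)^2*(e34)^2 + (144/29)^2*(e35)^2 = 3600/841*(-1) + 20736/841*(-1) + 3969/841*(-1) + 20736/841*(+1) = -9 (each basis 2-blade squares to minus the product of its generators' squares); cross terms between blades sharing an index anticommute and cancel. So B^2 = -9.
Answer: rotation, certificate B^2 = -9. The scalar -9 is the complete invariant here: its sign names the subgroup type.


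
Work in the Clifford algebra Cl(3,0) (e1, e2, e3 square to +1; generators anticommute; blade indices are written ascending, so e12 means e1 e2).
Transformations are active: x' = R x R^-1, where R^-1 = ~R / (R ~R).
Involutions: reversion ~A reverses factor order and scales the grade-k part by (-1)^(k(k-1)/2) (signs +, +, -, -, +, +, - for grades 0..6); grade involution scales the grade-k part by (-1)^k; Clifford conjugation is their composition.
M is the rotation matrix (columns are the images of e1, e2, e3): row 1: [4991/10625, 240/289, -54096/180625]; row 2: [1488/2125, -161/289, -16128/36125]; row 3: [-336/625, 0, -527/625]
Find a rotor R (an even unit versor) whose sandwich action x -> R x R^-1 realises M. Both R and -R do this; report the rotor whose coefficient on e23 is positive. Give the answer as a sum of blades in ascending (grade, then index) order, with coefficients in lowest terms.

Method: write R = a + b12*e12 + b13*e13 + b23*e23 with a^2 + b12^2 + b13^2 + b23^2 = 1 (so R^-1 = ~R). Expanding the columns R e_j ~R gives tr M = 4a^2 - 1 and, from the antisymmetric part, M21 - M12 = -4a*b12, M13 - M31 = 4a*b13, M32 - M23 = -4a*b23.
Here tr M = -168081/180625, so a^2 = (1 + tr M)/4 = 3136/180625 and a = ±56/425. Taking a = 56/425: M21 - M12 = -4704/36125, M13 - M31 = 43008/180625, M32 - M23 = 16128/36125, giving b12 = 21/85, b13 = 192/425, b23 = -72/85, i.e. R = 56/425 + 21/85*e12 + 192/425*e13 - 72/85*e23.
Its e23 coefficient is negative, so report the other preimage -R.
Answer: -56/425 - 21/85*e12 - 192/425*e13 + 72/85*e23. Note: both R and -R realise this M (trace -168081/180625); the covering map identifies them, and the e23-coefficient sign is the tie-breaker.


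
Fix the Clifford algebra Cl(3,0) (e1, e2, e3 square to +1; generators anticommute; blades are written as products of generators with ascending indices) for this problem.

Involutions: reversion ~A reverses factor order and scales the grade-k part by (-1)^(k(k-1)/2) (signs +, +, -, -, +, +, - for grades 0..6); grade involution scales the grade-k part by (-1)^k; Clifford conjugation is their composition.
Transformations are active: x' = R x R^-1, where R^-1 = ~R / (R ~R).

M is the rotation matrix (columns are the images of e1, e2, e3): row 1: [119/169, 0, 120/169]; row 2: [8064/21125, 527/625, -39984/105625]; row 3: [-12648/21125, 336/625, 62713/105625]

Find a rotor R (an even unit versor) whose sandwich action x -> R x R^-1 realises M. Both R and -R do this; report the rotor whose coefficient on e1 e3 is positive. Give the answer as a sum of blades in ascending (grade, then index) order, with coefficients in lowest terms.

Method: write R = a + b12*e1 e2 + b13*e1 e3 + b23*e2 e3 with a^2 + b12^2 + b13^2 + b23^2 = 1 (so R^-1 = ~R). Expanding the columns R e_j ~R gives tr M = 4a^2 - 1 and, from the antisymmetric part, M21 - M12 = -4a*b12, M13 - M31 = 4a*b13, M32 - M23 = -4a*b23.
Here tr M = 226151/105625, so a^2 = (1 + tr M)/4 = 82944/105625 and a = ±288/325. Taking a = 288/325: M21 - M12 = 8064/21125, M13 - M31 = 27648/21125, M32 - M23 = 96768/105625, giving b12 = -7/65, b13 = 24/65, b23 = -84/325, i.e. R = 288/325 - 7/65*e1 e2 + 24/65*e1 e3 - 84/325*e2 e3.
Its e1 e3 coefficient is already positive.
Answer: 288/325 - 7/65*e1 e2 + 24/65*e1 e3 - 84/325*e2 e3. Sheet selection: the two-to-one cover makes ±R indistinguishable at the matrix level (trace 226151/105625), so uniqueness comes from the required sign on e1 e3.


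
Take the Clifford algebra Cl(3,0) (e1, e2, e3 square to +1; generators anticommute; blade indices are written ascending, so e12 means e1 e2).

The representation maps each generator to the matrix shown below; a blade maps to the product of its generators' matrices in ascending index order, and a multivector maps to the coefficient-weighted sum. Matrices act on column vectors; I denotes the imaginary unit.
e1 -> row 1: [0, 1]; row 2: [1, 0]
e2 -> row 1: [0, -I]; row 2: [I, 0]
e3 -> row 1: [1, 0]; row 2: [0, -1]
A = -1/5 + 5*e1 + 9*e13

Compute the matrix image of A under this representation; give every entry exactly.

Bivector images (products of the table entries): rho(e13) = rho(e1)rho(e3) = row 1: [0, -1]; row 2: [1, 0].
M = (-1/5)*1 + (5)*rho(e1) + (9)*rho(e13), summed entrywise (1 is the identity matrix):
Answer: row 1: [-1/5, -4]; row 2: [14, -1/5]


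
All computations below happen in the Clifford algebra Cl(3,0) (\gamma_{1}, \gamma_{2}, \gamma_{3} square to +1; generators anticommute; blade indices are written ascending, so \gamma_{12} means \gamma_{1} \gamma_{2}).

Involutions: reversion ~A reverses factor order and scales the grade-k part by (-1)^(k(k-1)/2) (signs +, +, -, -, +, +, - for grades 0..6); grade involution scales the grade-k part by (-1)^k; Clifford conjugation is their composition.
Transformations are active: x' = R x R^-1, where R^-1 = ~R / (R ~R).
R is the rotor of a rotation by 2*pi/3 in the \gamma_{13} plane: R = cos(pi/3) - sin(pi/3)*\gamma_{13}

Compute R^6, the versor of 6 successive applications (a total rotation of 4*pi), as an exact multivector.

Half-angle bookkeeping: 6 applications in \gamma_{13} add up to rotor phase 6*pi/3 = 2 \pi, so R^6 = cos(2 \pi) - sin(2 \pi)*\gamma_{13}.
cos(2 \pi) = 1 and sin(2 \pi) = 0, so R^6 = 1. The total rotation 4*pi is 2 full turns, so every vector returns to itself, yet the rotor is +1, back on the identity sheet (an even number of 2*pi turns).
Answer: 1


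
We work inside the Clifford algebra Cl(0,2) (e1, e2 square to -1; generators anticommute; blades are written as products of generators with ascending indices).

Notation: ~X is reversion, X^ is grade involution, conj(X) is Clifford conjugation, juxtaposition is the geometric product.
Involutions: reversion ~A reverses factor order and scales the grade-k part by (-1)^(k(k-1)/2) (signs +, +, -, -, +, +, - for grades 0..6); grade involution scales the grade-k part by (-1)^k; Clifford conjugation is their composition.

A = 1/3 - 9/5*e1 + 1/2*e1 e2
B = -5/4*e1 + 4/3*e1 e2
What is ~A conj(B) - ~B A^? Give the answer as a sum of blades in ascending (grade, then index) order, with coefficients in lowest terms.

first term: 19/12 + 5/12*e1 - 121/40*e2 - 4/9*e1 e2
second term: 35/12 - 5/12*e1 - 71/40*e2 - 4/9*e1 e2
Answer: -4/3 + 5/6*e1 - 5/4*e2


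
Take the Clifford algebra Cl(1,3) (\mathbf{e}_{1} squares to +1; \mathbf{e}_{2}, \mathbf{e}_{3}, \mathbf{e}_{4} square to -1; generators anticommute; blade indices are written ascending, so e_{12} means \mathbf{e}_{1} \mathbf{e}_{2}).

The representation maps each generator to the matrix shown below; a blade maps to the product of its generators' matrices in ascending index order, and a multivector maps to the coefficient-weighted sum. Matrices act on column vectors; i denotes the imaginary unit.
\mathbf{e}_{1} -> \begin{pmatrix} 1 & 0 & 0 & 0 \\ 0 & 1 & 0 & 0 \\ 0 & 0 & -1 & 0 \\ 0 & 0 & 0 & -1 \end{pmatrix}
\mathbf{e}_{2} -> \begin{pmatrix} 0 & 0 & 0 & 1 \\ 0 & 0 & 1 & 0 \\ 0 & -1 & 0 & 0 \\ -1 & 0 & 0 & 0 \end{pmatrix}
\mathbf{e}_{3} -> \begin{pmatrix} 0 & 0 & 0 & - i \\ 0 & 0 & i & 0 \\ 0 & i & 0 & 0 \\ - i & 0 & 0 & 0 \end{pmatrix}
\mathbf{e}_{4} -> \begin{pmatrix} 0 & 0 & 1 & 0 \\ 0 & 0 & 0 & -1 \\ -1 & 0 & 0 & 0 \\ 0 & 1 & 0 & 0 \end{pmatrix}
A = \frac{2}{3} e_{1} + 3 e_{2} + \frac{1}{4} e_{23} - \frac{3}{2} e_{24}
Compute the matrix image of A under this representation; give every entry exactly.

Bivector images (products of the table entries): rho(e_{23}) = rho(\mathbf{e}_{2})rho(\mathbf{e}_{3}) = \begin{pmatrix} - i & 0 & 0 & 0 \\ 0 & i & 0 & 0 \\ 0 & 0 & - i & 0 \\ 0 & 0 & 0 & i \end{pmatrix}; rho(e_{24}) = rho(\mathbf{e}_{2})rho(\mathbf{e}_{4}) = \begin{pmatrix} 0 & 1 & 0 & 0 \\ -1 & 0 & 0 & 0 \\ 0 & 0 & 0 & 1 \\ 0 & 0 & -1 & 0 \end{pmatrix}.
M = (\frac{2}{3})*rho(e_{1}) + (3)*rho(e_{2}) + (\frac{1}{4})*rho(e_{23}) + (-\frac{3}{2})*rho(e_{24}), summed entrywise:
Answer: \begin{pmatrix} \frac{2}{3} - \frac{i}{4} & - \frac{3}{2} & 0 & 3 \\ \frac{3}{2} & \frac{2}{3} + \frac{i}{4} & 3 & 0 \\ 0 & -3 & - \frac{2}{3} - \frac{i}{4} & - \frac{3}{2} \\ -3 & 0 & \frac{3}{2} & - \frac{2}{3} + \frac{i}{4} \end{pmatrix}


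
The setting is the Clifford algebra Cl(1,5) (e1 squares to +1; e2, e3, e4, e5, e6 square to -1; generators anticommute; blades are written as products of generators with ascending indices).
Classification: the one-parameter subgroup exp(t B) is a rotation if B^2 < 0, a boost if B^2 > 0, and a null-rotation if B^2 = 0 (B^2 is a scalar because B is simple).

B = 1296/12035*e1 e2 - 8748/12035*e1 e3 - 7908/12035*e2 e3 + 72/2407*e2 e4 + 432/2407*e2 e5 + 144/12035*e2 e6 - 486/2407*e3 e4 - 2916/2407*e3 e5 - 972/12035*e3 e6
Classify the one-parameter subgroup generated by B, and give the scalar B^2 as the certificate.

B^2 term by term: the squares give (1296/12035)^2*(e1 e2)^2 + (-8748/12035)^2*(e1 e3)^2 + (-7908/12035)^2*(e2 e3)^2 + (72/2407)^2*(e2 e4)^2 + (432/2407)^2*(e2 e5)^2 + (144/12035)^2*(e2 e6)^2 + (-486/2407)^2*(e3 e4)^2 + (-2916/2407)^2*(e3 e5)^2 + (-972/12035)^2*(e3 e6)^2 = 1679616/144841225*(+1) + 76527504/144841225*(+1) + 62536464/144841225*(-1) + 5184/5793649*(-1) + 186624/5793649*(-1) + 20736/144841225*(-1) + 236196/5793649*(-1) + 8503056/5793649*(-1) + 944784/144841225*(-1) = -36/25 (each basis 2-blade squares to minus the product of its generators' squares); cross terms between blades sharing an index anticommute and cancel; the commuting (index-disjoint) pairs give grade-4 terms 2*c*c'*(blade product), which cancel blade by blade — e1 e2 e3 e4: -1259712/28968245 + 1259712/28968245 = 0; e1 e2 e3 e5: -7558272/28968245 + 7558272/28968245 = 0; e1 e2 e3 e6: -2519424/144841225 + 2519424/144841225 = 0; e2 e3 e4 e5: 419904/5793649 - 419904/5793649 = 0; e2 e3 e4 e6: 139968/28968245 - 139968/28968245 = 0; e2 e3 e5 e6: 839808/28968245 - 839808/28968245 = 0 — confirming B is simple. So B^2 = -36/25.
Answer: rotation, certificate B^2 = -36/25. Why this suffices: the scalar -36/25 survives any versor conjugation, so its sign alone determines the class however B is presented.


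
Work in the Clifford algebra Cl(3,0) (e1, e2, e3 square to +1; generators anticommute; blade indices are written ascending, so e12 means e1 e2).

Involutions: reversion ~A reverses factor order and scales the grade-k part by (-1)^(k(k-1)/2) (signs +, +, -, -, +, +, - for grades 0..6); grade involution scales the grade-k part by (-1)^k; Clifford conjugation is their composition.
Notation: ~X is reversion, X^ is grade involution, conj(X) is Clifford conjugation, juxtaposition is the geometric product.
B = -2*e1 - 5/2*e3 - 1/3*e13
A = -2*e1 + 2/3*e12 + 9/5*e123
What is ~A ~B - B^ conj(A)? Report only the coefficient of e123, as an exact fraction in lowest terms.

first term: 4 - 29/15*e2 - 2/3*e3 + 9/2*e12 + 5*e13 + 172/45*e23 + 5/3*e123
second term: 4 - 29/15*e2 + 2/3*e3 + 9/2*e12 - 5*e13 + 172/45*e23 - 5/3*e123
Answer: 10/3


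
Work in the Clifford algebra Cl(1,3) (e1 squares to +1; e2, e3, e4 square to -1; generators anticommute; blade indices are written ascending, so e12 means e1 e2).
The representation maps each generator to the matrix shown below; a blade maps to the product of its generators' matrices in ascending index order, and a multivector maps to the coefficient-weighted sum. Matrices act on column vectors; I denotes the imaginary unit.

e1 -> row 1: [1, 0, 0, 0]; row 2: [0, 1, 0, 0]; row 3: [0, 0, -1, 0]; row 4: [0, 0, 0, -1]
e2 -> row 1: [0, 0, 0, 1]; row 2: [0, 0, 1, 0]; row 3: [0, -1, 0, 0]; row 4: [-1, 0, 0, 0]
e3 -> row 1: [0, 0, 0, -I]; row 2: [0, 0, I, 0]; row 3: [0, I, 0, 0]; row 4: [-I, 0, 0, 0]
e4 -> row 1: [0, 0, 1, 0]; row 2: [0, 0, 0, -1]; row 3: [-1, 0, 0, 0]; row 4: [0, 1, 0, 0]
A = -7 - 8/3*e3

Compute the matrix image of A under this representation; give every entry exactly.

M = (-7)*1 + (-8/3)*rho(e3), summed entrywise (1 is the identity matrix):
Answer: row 1: [-7, 0, 0, 8*I/3]; row 2: [0, -7, -8*I/3, 0]; row 3: [0, -8*I/3, -7, 0]; row 4: [8*I/3, 0, 0, -7]


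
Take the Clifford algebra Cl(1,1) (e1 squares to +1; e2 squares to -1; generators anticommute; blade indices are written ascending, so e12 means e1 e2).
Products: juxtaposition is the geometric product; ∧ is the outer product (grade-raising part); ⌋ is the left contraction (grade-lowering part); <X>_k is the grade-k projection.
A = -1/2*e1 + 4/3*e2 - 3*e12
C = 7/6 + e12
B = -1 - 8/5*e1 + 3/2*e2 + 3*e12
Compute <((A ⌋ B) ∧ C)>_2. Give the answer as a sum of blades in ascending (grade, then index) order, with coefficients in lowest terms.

step 1: -51/5 + 4*e1 - 3/2*e2
step 2: -119/10 + 14/3*e1 - 7/4*e2 - 51/5*e12
step 3: -51/5*e12
Answer: -51/5*e12


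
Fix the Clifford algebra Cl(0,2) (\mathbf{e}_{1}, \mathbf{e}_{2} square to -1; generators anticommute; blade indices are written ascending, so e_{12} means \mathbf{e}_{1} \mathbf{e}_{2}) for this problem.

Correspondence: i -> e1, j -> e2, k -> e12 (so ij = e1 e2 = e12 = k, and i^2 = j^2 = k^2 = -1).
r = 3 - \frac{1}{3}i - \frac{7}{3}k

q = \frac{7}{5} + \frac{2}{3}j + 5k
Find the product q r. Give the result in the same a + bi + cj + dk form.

In blades: q = \frac{7}{5} + \frac{2}{3} e_{2} + 5 e_{12}, r = 3 - \frac{1}{3} e_{1} - \frac{7}{3} e_{12}.
Distribute q over r term by term (generator squares from the signature, products reordered to ascending indices): (\frac{7}{5})*r = \frac{21}{5} - \frac{7}{15} e_{1} - \frac{49}{15} e_{12}; (\frac{2}{3} e_{2})*r = -\frac{14}{9} e_{1} + 2 e_{2} + \frac{2}{9} e_{12}; (5 e_{12})*r = \frac{35}{3} - \frac{5}{3} e_{2} + 15 e_{12}.
Sum: \frac{238}{15} - \frac{91}{45} e_{1} + \frac{1}{3} e_{2} + \frac{538}{45} e_{12}; translating back through the correspondence:
Answer: \frac{238}{15} - \frac{91}{45}i + \frac{1}{3}j + \frac{538}{45}k


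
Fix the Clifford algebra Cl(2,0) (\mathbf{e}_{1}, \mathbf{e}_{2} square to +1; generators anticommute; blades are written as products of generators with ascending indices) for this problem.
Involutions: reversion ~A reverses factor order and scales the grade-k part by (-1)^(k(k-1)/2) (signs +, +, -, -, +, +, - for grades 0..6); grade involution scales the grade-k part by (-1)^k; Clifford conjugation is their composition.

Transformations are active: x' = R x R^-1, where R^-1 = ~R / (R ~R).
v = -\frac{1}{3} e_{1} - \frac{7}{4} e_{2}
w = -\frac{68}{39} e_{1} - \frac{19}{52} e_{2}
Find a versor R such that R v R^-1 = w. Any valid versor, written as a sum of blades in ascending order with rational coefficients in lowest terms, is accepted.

The midline construction: v and w both square to \frac{457}{144}, so reflecting in their sum -\frac{27}{13} e_{1} - \frac{55}{26} e_{2} exchanges them.
Answer: -\frac{27}{13} e_{1} - \frac{55}{26} e_{2}


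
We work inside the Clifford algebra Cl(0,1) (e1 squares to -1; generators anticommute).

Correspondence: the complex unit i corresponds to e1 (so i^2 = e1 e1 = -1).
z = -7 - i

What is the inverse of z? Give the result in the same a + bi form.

In blades: z = -7 - e1.
With qbar = -7 + e1 (scalar fixed, mapped units negated), z qbar = 50 (the sum of squared coefficients), so z^-1 = qbar / (50) = -7/50 + 1/50*e1; translating back:
Answer: -7/50 + 1/50*i


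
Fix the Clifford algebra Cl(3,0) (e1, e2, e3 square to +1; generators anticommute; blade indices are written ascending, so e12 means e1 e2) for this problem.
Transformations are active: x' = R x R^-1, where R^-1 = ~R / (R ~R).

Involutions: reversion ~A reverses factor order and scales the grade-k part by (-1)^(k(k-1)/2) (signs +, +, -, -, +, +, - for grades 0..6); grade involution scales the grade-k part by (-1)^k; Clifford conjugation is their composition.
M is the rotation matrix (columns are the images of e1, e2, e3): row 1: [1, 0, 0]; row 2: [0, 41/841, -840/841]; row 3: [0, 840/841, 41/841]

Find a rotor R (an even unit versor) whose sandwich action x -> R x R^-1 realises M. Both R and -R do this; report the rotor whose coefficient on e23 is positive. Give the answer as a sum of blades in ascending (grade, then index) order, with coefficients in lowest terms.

Method: write R = a + b12*e12 + b13*e13 + b23*e23 with a^2 + b12^2 + b13^2 + b23^2 = 1 (so R^-1 = ~R). Expanding the columns R e_j ~R gives tr M = 4a^2 - 1 and, from the antisymmetric part, M21 - M12 = -4a*b12, M13 - M31 = 4a*b13, M32 - M23 = -4a*b23.
Here tr M = 923/841, so a^2 = (1 + tr M)/4 = 441/841 and a = ±21/29. Taking a = 21/29: M21 - M12 = 0, M13 - M31 = 0, M32 - M23 = 1680/841, giving b12 = 0, b13 = 0, b23 = -20/29, i.e. R = 21/29 - 20/29*e23.
Its e23 coefficient is negative, so report the other preimage -R.
Answer: -21/29 + 20/29*e23. Recall the cover is two-to-one: with M of trace 923/841, both preimages act alike, and the stated e23 sign chooses the sheet.


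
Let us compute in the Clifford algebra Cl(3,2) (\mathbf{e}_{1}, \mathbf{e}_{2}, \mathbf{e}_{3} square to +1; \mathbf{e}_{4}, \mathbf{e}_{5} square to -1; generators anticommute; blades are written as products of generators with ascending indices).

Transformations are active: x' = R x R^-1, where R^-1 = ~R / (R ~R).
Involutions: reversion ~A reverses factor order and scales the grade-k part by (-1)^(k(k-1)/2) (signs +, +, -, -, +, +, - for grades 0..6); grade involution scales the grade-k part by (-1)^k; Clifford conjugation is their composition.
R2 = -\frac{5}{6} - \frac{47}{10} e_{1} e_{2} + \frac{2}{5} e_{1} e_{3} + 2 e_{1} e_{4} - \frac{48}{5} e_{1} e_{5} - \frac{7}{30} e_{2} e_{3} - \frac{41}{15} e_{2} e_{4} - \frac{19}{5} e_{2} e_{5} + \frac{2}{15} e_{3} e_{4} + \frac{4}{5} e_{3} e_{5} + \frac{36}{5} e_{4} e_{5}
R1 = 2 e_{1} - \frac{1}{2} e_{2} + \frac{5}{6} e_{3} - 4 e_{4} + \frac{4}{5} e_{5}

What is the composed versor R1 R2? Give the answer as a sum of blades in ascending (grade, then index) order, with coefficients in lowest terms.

Distribute over the terms of R1 (each basis-blade product reordered to ascending indices, repeated generators contracted through their squares):
(2 e_{1}) R2 = -\frac{5}{3} e_{1} - \frac{47}{5} e_{2} + \frac{4}{5} e_{3} + 4 e_{4} - \frac{96}{5} e_{5} - \frac{7}{15} e_{1} e_{2} e_{3} - \frac{82}{15} e_{1} e_{2} e_{4} - \frac{38}{5} e_{1} e_{2} e_{5} + \frac{4}{15} e_{1} e_{3} e_{4} + \frac{8}{5} e_{1} e_{3} e_{5} + \frac{72}{5} e_{1} e_{4} e_{5}
(-\frac{1}{2} e_{2}) R2 = -\frac{47}{20} e_{1} + \frac{5}{12} e_{2} + \frac{7}{60} e_{3} + \frac{41}{30} e_{4} + \frac{19}{10} e_{5} + \frac{1}{5} e_{1} e_{2} e_{3} + e_{1} e_{2} e_{4} - \frac{24}{5} e_{1} e_{2} e_{5} - \frac{1}{15} e_{2} e_{3} e_{4} - \frac{2}{5} e_{2} e_{3} e_{5} - \frac{18}{5} e_{2} e_{4} e_{5}
(\frac{5}{6} e_{3}) R2 = -\frac{1}{3} e_{1} + \frac{7}{36} e_{2} - \frac{25}{36} e_{3} + \frac{1}{9} e_{4} + \frac{2}{3} e_{5} - \frac{47}{12} e_{1} e_{2} e_{3} - \frac{5}{3} e_{1} e_{3} e_{4} + 8 e_{1} e_{3} e_{5} + \frac{41}{18} e_{2} e_{3} e_{4} + \frac{19}{6} e_{2} e_{3} e_{5} + 6 e_{3} e_{4} e_{5}
(-4 e_{4}) R2 = -8 e_{1} + \frac{164}{15} e_{2} - \frac{8}{15} e_{3} + \frac{10}{3} e_{4} + \frac{144}{5} e_{5} + \frac{94}{5} e_{1} e_{2} e_{4} - \frac{8}{5} e_{1} e_{3} e_{4} - \frac{192}{5} e_{1} e_{4} e_{5} + \frac{14}{15} e_{2} e_{3} e_{4} - \frac{76}{5} e_{2} e_{4} e_{5} + \frac{16}{5} e_{3} e_{4} e_{5}
(\frac{4}{5} e_{5}) R2 = -\frac{192}{25} e_{1} - \frac{76}{25} e_{2} + \frac{16}{25} e_{3} + \frac{144}{25} e_{4} - \frac{2}{3} e_{5} - \frac{94}{25} e_{1} e_{2} e_{5} + \frac{8}{25} e_{1} e_{3} e_{5} + \frac{8}{5} e_{1} e_{4} e_{5} - \frac{14}{75} e_{2} e_{3} e_{5} - \frac{164}{75} e_{2} e_{4} e_{5} + \frac{8}{75} e_{3} e_{4} e_{5}
Summing the partial products and collecting blades:
Answer: -\frac{2003}{100} e_{1} - \frac{403}{450} e_{2} + \frac{74}{225} e_{3} + \frac{6557}{450} e_{4} + \frac{23}{2} e_{5} - \frac{251}{60} e_{1} e_{2} e_{3} + \frac{43}{3} e_{1} e_{2} e_{4} - \frac{404}{25} e_{1} e_{2} e_{5} - 3 e_{1} e_{3} e_{4} + \frac{248}{25} e_{1} e_{3} e_{5} - \frac{112}{5} e_{1} e_{4} e_{5} + \frac{283}{90} e_{2} e_{3} e_{4} + \frac{129}{50} e_{2} e_{3} e_{5} - \frac{1574}{75} e_{2} e_{4} e_{5} + \frac{698}{75} e_{3} e_{4} e_{5}


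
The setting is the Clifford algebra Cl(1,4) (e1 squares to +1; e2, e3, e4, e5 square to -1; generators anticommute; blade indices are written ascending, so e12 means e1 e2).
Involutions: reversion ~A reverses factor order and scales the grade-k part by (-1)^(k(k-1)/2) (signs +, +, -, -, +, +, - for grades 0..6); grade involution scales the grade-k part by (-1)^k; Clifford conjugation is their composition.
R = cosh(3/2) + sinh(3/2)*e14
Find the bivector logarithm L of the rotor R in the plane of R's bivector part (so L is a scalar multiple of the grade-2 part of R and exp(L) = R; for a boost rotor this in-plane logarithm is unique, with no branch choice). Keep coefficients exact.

The scalar part of R is cosh(3/2), so cosh pins the rapidity up to sign — the sign comes from the bivector part; dividing that part by sinh of the rapidity yields the plane, and the in-plane L = rapidity * plane is unique because the two sign choices cancel.
Concretely: cosh(rapidity) = cosh(3/2) gives rapidity = ±3/2, and since rapidity/sinh(rapidity) is even the sign is immaterial: L = (rapidity/sinh(rapidity)) * <R>_2 = (3/(2*sinh(3/2))) * <R>_2.
Answer: 3/2*e14


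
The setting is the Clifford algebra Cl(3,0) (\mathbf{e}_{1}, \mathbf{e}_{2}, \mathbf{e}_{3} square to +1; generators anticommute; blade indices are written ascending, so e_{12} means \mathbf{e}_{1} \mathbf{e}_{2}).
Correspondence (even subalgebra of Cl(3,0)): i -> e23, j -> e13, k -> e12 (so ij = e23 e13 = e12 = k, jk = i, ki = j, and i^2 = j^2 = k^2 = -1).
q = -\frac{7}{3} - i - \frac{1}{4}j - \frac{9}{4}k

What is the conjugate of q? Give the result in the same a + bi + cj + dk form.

In blades: q = -\frac{7}{3} - \frac{9}{4} e_{12} - \frac{1}{4} e_{13} - e_{23}.
Quaternion conjugation is reversion on the even subalgebra: the scalar is fixed and every grade-2 blade flips sign, giving -\frac{7}{3} + \frac{9}{4} e_{12} + \frac{1}{4} e_{13} + e_{23}; translating back:
Answer: -\frac{7}{3} + i + \frac{1}{4}j + \frac{9}{4}k


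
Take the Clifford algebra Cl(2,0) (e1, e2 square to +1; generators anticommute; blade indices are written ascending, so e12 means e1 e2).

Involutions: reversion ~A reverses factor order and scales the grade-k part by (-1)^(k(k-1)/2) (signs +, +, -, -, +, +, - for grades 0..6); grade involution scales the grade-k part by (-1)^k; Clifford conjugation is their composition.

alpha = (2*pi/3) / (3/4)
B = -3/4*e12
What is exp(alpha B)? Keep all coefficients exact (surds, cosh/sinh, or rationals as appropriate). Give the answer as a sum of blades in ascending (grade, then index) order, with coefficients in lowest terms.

B^2 = (-3/4)^2*(e12)^2 = 9/16*(-1) = -9/16 (a basis 2-blade squares to minus the product of its generators' squares).
B^2 = -9/16 — the series telescopes trigonometrically here: l = 3/4, alpha*l = 2*pi/3, so exp(alpha B) = cos(2*pi/3) + (sin(2*pi/3)/(3/4))*B = -1/2 + (2*sqrt(3)/3)*B.
Answer: -1/2 - sqrt(3)/2*e12


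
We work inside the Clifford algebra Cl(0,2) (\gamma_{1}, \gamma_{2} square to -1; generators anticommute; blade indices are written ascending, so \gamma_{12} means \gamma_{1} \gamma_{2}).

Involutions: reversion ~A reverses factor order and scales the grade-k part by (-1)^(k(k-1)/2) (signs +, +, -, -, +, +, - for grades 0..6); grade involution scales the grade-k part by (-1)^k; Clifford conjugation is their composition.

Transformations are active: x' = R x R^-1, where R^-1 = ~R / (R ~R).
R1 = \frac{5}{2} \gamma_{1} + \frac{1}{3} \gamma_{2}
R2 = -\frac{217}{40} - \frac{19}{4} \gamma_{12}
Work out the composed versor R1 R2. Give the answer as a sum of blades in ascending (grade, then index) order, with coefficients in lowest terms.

Distribute over the terms of R1 (each basis-blade product reordered to ascending indices, repeated generators contracted through their squares):
(\frac{5}{2} \gamma_{1}) R2 = -\frac{217}{16} \gamma_{1} + \frac{95}{8} \gamma_{2}
(\frac{1}{3} \gamma_{2}) R2 = -\frac{19}{12} \gamma_{1} - \frac{217}{120} \gamma_{2}
Summing the partial products and collecting blades:
Answer: -\frac{727}{48} \gamma_{1} + \frac{151}{15} \gamma_{2}


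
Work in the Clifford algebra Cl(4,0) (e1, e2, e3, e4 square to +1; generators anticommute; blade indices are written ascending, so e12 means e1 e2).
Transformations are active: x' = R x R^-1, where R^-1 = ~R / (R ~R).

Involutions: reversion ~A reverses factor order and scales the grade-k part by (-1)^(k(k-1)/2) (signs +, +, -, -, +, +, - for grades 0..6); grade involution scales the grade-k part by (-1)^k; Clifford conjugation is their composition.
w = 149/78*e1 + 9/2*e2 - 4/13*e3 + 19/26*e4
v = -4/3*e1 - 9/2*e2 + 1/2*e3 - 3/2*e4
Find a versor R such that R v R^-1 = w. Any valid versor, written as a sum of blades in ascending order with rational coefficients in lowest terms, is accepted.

Here q(v) = q(w) = 883/36; the classical choice R = v + w = 15/26*e1 + 5/26*e3 - 10/13*e4 then realises v -> w under the sandwich.
Answer: 15/26*e1 + 5/26*e3 - 10/13*e4


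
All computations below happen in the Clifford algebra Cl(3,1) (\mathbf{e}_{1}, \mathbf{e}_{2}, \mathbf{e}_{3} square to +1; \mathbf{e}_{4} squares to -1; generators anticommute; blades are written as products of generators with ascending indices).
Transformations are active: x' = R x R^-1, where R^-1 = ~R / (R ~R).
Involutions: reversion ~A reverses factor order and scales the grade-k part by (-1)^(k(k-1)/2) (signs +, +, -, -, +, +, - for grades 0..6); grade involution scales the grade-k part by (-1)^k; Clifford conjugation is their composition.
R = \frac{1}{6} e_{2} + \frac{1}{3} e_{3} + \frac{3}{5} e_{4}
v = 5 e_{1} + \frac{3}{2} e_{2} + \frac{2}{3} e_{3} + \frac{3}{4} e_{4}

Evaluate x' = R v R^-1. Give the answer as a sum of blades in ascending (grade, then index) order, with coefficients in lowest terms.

~R = \frac{1}{6} e_{2} + \frac{1}{3} e_{3} + \frac{3}{5} e_{4}, and R ~R = -\frac{199}{900}, so R^-1 = ~R / (-\frac{199}{900}).
R v = \frac{1}{45} - \frac{5}{6} e_{1} e_{2} - \frac{5}{3} e_{1} e_{3} - 3 e_{1} e_{4} - \frac{7}{18} e_{2} e_{3} - \frac{31}{40} e_{2} e_{4} - \frac{3}{20} e_{3} e_{4}
Answer: -5 e_{1} - \frac{1831}{1194} e_{2} - \frac{146}{199} e_{3} - \frac{693}{796} e_{4}


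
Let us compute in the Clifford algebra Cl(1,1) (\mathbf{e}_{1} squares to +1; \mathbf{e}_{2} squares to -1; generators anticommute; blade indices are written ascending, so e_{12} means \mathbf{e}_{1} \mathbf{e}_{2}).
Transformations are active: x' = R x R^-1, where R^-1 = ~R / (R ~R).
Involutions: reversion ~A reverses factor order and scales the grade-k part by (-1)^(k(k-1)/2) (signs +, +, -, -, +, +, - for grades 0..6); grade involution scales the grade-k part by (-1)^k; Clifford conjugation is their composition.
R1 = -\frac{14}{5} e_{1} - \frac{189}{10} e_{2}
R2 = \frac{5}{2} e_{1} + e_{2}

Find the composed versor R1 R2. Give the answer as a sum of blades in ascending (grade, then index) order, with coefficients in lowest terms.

Distribute over the terms of R1 (each basis-blade product reordered to ascending indices, repeated generators contracted through their squares):
(-\frac{14}{5} e_{1}) R2 = -7 - \frac{14}{5} e_{12}
(-\frac{189}{10} e_{2}) R2 = \frac{189}{10} + \frac{189}{4} e_{12}
Summing the partial products and collecting blades:
Answer: \frac{119}{10} + \frac{889}{20} e_{12}


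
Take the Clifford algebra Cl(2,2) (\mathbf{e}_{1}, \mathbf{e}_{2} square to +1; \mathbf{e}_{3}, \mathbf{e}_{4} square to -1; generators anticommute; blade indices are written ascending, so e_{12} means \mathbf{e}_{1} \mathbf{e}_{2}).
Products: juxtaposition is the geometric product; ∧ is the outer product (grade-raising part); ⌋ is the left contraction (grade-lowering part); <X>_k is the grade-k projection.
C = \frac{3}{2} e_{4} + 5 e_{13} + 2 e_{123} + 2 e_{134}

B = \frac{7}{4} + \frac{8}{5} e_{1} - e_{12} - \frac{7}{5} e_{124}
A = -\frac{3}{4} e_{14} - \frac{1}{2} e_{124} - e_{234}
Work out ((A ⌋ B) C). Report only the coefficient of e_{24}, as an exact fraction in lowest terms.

step 1: \frac{7}{10} - \frac{21}{20} e_{2}
step 2: \frac{21}{20} e_{4} + \frac{28}{5} e_{13} - \frac{63}{40} e_{24} + \frac{133}{20} e_{123} + \frac{7}{5} e_{134} + \frac{21}{10} e_{1234}
Answer: -\frac{63}{40}


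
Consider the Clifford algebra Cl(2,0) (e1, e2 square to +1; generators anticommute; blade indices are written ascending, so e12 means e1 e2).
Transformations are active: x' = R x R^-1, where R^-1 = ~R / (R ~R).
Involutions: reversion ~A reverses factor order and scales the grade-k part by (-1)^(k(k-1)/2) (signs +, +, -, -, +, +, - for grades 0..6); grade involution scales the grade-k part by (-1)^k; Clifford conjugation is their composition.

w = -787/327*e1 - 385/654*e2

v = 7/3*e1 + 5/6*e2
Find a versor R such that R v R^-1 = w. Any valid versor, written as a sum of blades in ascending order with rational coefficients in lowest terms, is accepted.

Construction: equal norms (both 221/36) license R = v + w = -8/109*e1 + 80/327*e2 — nothing changes along that direction, while (v - w)/2 changes sign, so v maps onto w.
Answer: -8/109*e1 + 80/327*e2


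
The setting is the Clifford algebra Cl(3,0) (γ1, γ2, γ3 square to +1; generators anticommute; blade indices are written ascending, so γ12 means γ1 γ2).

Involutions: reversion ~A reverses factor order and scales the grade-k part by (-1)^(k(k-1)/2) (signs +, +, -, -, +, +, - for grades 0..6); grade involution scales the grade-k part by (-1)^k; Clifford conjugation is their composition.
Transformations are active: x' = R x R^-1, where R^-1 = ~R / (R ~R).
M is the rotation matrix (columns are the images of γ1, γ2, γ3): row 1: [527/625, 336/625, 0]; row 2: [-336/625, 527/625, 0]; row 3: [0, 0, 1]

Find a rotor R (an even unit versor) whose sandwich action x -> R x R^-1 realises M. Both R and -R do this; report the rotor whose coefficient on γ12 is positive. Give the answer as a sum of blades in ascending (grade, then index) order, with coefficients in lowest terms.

Method: write R = a + b12*γ12 + b13*γ13 + b23*γ23 with a^2 + b12^2 + b13^2 + b23^2 = 1 (so R^-1 = ~R). Expanding the columns R e_j ~R gives tr M = 4a^2 - 1 and, from the antisymmetric part, M21 - M12 = -4a*b12, M13 - M31 = 4a*b13, M32 - M23 = -4a*b23.
Here tr M = 1679/625, so a^2 = (1 + tr M)/4 = 576/625 and a = ±24/25. Taking a = 24/25: M21 - M12 = -672/625, M13 - M31 = 0, M32 - M23 = 0, giving b12 = 7/25, b13 = 0, b23 = 0, i.e. R = 24/25 + 7/25*γ12.
Its γ12 coefficient is already positive.
Answer: 24/25 + 7/25*γ12. Recall the cover is two-to-one: with M of trace 1679/625, both preimages act alike, and the stated γ12 sign chooses the sheet.
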